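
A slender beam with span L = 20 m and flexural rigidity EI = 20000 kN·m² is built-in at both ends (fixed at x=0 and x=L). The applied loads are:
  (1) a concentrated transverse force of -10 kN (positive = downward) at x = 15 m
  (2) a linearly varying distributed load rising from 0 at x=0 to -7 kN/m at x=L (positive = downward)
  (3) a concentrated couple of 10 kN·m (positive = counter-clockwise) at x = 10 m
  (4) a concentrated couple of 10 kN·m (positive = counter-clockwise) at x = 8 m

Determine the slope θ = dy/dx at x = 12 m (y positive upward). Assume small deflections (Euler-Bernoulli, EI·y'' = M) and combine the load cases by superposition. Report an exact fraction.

Load 1 — point force P=-10 kN at a=15 m (b=L-a=5):
  θ_1 = -Pb²x(2aL-(3a+b)x)/(2L³EI)  [x≤a] = -(-10)·5²·12·(2·15·20-(3·15+5)·12)/(2·20³·20000) = 0 rad
Load 2 — triangular load w₀=-7 kN/m (0→w₀ over full span):
  θ_2 = -w₀(2x(L-x)(L-2x)(x+2L)+x²(L-x)²)/(120LEI) = -(-7)·(2·12·(20-12)·(20-2·12)·(12+2·20)+12²·(20-12)²)/(120·20·20000) = -14/3125 rad
Load 3 — applied couple M₀=10 kN·m at a=10 m (b=L-a=10):
  θ_3 = (R_Ax²/2 - M_Ax - M₀(x-a))/EI  [x>a] with R_A=3/4, M_A=5/2 = ((3/4)·12²/2 - (5/2)·12 - 10·(12-10))/20000 = 1/5000 rad
Load 4 — applied couple M₀=10 kN·m at a=8 m (b=L-a=12):
  θ_4 = (R_Ax²/2 - M_Ax - M₀(x-a))/EI  [x>a] with R_A=18/25, M_A=6/5 = ((18/25)·12²/2 - (6/5)·12 - 10·(12-8))/20000 = -2/15625 rad
Superposition: θ = Σ θ_i = -551/125000 rad ≈ -0.004408 rad

θ(12) = -551/125000 rad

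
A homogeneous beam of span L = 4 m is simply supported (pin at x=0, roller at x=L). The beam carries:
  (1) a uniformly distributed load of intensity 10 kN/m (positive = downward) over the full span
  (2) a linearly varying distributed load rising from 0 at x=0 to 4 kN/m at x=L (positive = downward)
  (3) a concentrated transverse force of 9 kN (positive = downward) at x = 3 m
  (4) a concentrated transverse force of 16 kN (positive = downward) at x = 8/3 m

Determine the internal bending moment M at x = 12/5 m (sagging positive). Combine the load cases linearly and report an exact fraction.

M(12/5) = 5187/125 kN·m

Load 1 — uniform load w=10 kN/m over full span:
  M_1 = wx(L-x)/2 = 10·(12/5)·(4-(12/5))/2 = 96/5 kN·m
Load 2 — triangular load w₀=4 kN/m (0→w₀ over full span):
  M_2 = w₀Lx/6 - w₀x³/(6L) = 4·4·(12/5)/6 - 4·(12/5)³/(6·4) = 512/125 kN·m
Load 3 — point force P=9 kN at a=3 m (b=L-a=1):
  M_3 = Pbx/L  [x≤a] = 9·1·(12/5)/4 = 27/5 kN·m
Load 4 — point force P=16 kN at a=8/3 m (b=L-a=4/3):
  M_4 = Pbx/L  [x≤a] = 16·(4/3)·(12/5)/4 = 64/5 kN·m
Superposition: M = Σ M_i = 5187/125 kN·m ≈ 41.496000 kN·m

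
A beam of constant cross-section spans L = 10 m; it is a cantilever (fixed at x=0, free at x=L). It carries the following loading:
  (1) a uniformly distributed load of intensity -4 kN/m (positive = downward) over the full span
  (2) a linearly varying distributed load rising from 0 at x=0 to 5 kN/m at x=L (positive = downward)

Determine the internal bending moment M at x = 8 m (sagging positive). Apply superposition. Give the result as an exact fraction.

M(8) = -4/3 kN·m

Load 1 — uniform load w=-4 kN/m over full span:
  M_1 = -w(L-x)²/2 = -(-4)·(10-8)²/2 = 8 kN·m
Load 2 — triangular load w₀=5 kN/m (0→w₀ over full span):
  M_2 = w₀Lx/2 - w₀L²/3 - w₀x³/(6L) = 5·10·8/2 - 5·10²/3 - 5·8³/(6·10) = -28/3 kN·m
Superposition: M = Σ M_i = -4/3 kN·m ≈ -1.333333 kN·m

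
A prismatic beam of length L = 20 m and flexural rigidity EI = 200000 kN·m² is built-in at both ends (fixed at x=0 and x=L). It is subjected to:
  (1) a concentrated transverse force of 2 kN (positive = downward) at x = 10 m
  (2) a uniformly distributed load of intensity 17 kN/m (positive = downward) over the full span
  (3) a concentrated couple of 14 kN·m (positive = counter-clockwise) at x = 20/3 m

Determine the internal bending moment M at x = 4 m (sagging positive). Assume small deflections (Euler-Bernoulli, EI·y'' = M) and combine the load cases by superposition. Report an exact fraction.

Load 1 — point force P=2 kN at a=10 m (b=L-a=10):
  M_1 = Pb²(3a+b)x/L³ - Pab²/L²  [x≤a] = 2·10²·(3·10+10)·4/20³ - 2·10·10²/20² = -1 kN·m
Load 2 — uniform load w=17 kN/m over full span:
  M_2 = wLx/2 - wL²/12 - wx²/2 = 17·20·4/2 - 17·20²/12 - 17·4²/2 = -68/3 kN·m
Load 3 — applied couple M₀=14 kN·m at a=20/3 m (b=L-a=40/3):
  M_3 = R_Ax - M_A  [x≤a] with R_A=14/15, M_A=0 = (14/15)·4 - 0 = 56/15 kN·m
Superposition: M = Σ M_i = -299/15 kN·m ≈ -19.933333 kN·m

M(4) = -299/15 kN·m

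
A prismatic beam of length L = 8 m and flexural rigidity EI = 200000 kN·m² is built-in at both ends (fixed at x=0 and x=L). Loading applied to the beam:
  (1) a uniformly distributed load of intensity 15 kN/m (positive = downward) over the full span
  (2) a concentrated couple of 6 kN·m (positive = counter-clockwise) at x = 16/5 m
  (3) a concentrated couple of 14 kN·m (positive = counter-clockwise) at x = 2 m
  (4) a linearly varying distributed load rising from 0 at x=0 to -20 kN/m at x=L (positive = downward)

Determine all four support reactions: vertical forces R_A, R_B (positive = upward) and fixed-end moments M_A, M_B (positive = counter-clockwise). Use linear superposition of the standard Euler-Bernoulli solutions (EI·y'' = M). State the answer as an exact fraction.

Load 1 — uniform load w=15 kN/m over full span:
  R_A = wL/2 = 15·8/2 = 60 kN
  M_A = wL²/12 = 15·8²/12 = 80 kN·m
  R_B = wL/2 = 15·8/2 = 60 kN
  M_B = -wL²/12 = -15·8²/12 = -80 kN·m
Load 2 — applied couple M₀=6 kN·m at a=16/5 m (b=L-a=24/5):
  R_A = 6M₀ab/L³ = 6·6·(16/5)·(24/5)/8³ = 27/25 kN
  M_A = M₀b(2a-b)/L² = 6·(24/5)·(2·(16/5)-(24/5))/8² = 18/25 kN·m
  R_B = -6M₀ab/L³ = -6·6·(16/5)·(24/5)/8³ = -27/25 kN
  M_B = M₀a(2b-a)/L² = 6·(16/5)·(2·(24/5)-(16/5))/8² = 48/25 kN·m
Load 3 — applied couple M₀=14 kN·m at a=2 m (b=L-a=6):
  R_A = 6M₀ab/L³ = 6·14·2·6/8³ = 63/32 kN
  M_A = M₀b(2a-b)/L² = 14·6·(2·2-6)/8² = -21/8 kN·m
  R_B = -6M₀ab/L³ = -6·14·2·6/8³ = -63/32 kN
  M_B = M₀a(2b-a)/L² = 14·2·(2·6-2)/8² = 35/8 kN·m
Load 4 — triangular load w₀=-20 kN/m (0→w₀ over full span):
  R_A = 3w₀L/20 = 3·(-20)·8/20 = -24 kN
  M_A = w₀L²/30 = (-20)·8²/30 = -128/3 kN·m
  R_B = 7w₀L/20 = 7·(-20)·8/20 = -56 kN
  M_B = -w₀L²/20 = -(-20)·8²/20 = 64 kN·m
Superposition: R_A = 31239/800 kN, M_A = 21257/600 kN·m, R_B = 761/800 kN, M_B = -1941/200 kN·m

R_A = 31239/800 kN, M_A = 21257/600 kN·m, R_B = 761/800 kN, M_B = -1941/200 kN·m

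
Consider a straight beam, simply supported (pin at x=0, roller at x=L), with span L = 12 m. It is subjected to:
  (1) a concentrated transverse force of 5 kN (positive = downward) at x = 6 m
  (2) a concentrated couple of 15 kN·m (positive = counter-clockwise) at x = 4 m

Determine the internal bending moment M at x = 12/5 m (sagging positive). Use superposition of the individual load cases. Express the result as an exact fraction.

Load 1 — point force P=5 kN at a=6 m (b=L-a=6):
  M_1 = Pbx/L  [x≤a] = 5·6·(12/5)/12 = 6 kN·m
Load 2 — applied couple M₀=15 kN·m at a=4 m (b=L-a=8):
  M_2 = M₀x/L  [x≤a] = 15·(12/5)/12 = 3 kN·m
Superposition: M = Σ M_i = 9 kN·m ≈ 9.000000 kN·m

M(12/5) = 9 kN·m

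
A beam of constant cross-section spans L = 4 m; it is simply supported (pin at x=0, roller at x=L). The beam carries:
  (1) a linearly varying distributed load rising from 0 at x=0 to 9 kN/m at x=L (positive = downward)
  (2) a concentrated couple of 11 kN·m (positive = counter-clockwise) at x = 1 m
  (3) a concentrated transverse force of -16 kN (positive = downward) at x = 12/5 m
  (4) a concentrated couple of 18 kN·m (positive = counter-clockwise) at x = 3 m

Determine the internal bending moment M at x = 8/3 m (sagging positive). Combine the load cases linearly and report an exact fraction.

M(8/3) = 199/45 kN·m

Load 1 — triangular load w₀=9 kN/m (0→w₀ over full span):
  M_1 = w₀Lx/6 - w₀x³/(6L) = 9·4·(8/3)/6 - 9·(8/3)³/(6·4) = 80/9 kN·m
Load 2 — applied couple M₀=11 kN·m at a=1 m (b=L-a=3):
  M_2 = M₀x/L - M₀  [x>a] = 11·(8/3)/4 - 11 = -11/3 kN·m
Load 3 — point force P=-16 kN at a=12/5 m (b=L-a=8/5):
  M_3 = Pa(L-x)/L  [x>a] = (-16)·(12/5)·(4-(8/3))/4 = -64/5 kN·m
Load 4 — applied couple M₀=18 kN·m at a=3 m (b=L-a=1):
  M_4 = M₀x/L  [x≤a] = 18·(8/3)/4 = 12 kN·m
Superposition: M = Σ M_i = 199/45 kN·m ≈ 4.422222 kN·m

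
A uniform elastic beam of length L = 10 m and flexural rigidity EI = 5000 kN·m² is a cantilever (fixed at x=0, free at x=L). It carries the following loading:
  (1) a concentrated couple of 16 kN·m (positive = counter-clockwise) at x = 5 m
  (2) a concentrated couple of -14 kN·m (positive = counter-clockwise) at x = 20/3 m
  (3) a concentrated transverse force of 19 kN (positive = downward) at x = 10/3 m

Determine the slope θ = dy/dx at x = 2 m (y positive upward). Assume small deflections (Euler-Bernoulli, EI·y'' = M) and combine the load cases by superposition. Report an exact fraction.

θ(2) = -127/7500 rad

Load 1 — applied couple M₀=16 kN·m at a=5 m (b=L-a=5):
  θ_1 = M₀x/EI  [x≤a] = 16·2/5000 = 4/625 rad
Load 2 — applied couple M₀=-14 kN·m at a=20/3 m (b=L-a=10/3):
  θ_2 = M₀x/EI  [x≤a] = (-14)·2/5000 = -7/1250 rad
Load 3 — point force P=19 kN at a=10/3 m (b=L-a=20/3):
  θ_3 = -Px(2a-x)/(2EI)  [x≤a] = -19·2·(2·(10/3)-2)/(2·5000) = -133/7500 rad
Superposition: θ = Σ θ_i = -127/7500 rad ≈ -0.016933 rad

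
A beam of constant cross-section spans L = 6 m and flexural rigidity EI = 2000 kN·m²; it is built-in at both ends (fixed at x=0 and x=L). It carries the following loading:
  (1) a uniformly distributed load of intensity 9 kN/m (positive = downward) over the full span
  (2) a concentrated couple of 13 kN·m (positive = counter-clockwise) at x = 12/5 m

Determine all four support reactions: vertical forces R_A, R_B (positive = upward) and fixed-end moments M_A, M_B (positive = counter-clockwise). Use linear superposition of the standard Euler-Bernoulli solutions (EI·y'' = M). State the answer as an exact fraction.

Load 1 — uniform load w=9 kN/m over full span:
  R_A = wL/2 = 9·6/2 = 27 kN
  M_A = wL²/12 = 9·6²/12 = 27 kN·m
  R_B = wL/2 = 9·6/2 = 27 kN
  M_B = -wL²/12 = -9·6²/12 = -27 kN·m
Load 2 — applied couple M₀=13 kN·m at a=12/5 m (b=L-a=18/5):
  R_A = 6M₀ab/L³ = 6·13·(12/5)·(18/5)/6³ = 78/25 kN
  M_A = M₀b(2a-b)/L² = 13·(18/5)·(2·(12/5)-(18/5))/6² = 39/25 kN·m
  R_B = -6M₀ab/L³ = -6·13·(12/5)·(18/5)/6³ = -78/25 kN
  M_B = M₀a(2b-a)/L² = 13·(12/5)·(2·(18/5)-(12/5))/6² = 104/25 kN·m
Superposition: R_A = 753/25 kN, M_A = 714/25 kN·m, R_B = 597/25 kN, M_B = -571/25 kN·m

R_A = 753/25 kN, M_A = 714/25 kN·m, R_B = 597/25 kN, M_B = -571/25 kN·m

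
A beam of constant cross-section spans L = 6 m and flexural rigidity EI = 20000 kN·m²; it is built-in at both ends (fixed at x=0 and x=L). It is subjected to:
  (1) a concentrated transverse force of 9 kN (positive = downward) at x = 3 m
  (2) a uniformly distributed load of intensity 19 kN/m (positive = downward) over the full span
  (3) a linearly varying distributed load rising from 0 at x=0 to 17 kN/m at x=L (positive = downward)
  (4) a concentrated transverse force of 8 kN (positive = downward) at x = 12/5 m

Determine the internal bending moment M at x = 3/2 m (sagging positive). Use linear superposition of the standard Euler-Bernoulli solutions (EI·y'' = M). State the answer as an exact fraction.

M(3/2) = 35781/4000 kN·m

Load 1 — point force P=9 kN at a=3 m (b=L-a=3):
  M_1 = Pb²(3a+b)x/L³ - Pab²/L²  [x≤a] = 9·3²·(3·3+3)·(3/2)/6³ - 9·3·3²/6² = 0 kN·m
Load 2 — uniform load w=19 kN/m over full span:
  M_2 = wLx/2 - wL²/12 - wx²/2 = 19·6·(3/2)/2 - 19·6²/12 - 19·(3/2)²/2 = 57/8 kN·m
Load 3 — triangular load w₀=17 kN/m (0→w₀ over full span):
  M_3 = 3w₀Lx/20 - w₀L²/30 - w₀x³/(6L) = 3·17·6·(3/2)/20 - 17·6²/30 - 17·(3/2)³/(6·6) = 153/160 kN·m
Load 4 — point force P=8 kN at a=12/5 m (b=L-a=18/5):
  M_4 = Pb²(3a+b)x/L³ - Pab²/L²  [x≤a] = 8·(18/5)²·(3·(12/5)+(18/5))·(3/2)/6³ - 8·(12/5)·(18/5)²/6² = 108/125 kN·m
Superposition: M = Σ M_i = 35781/4000 kN·m ≈ 8.945250 kN·m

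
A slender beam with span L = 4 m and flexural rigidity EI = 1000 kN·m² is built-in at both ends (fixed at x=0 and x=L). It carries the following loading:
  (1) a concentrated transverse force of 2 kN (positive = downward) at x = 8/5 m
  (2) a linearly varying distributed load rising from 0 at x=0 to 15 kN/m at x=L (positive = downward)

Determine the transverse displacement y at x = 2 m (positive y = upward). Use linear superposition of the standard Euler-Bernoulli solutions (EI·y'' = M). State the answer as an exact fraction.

y(2) = -2099/375000 m

Load 1 — point force P=2 kN at a=8/5 m (b=L-a=12/5):
  y_1 = -Pa²(L-x)²(3bL-(3b+a)(L-x))/(6L³EI)  [x>a] = -2·(8/5)²·(4-2)²·(3·(12/5)·4-(3·(12/5)+(8/5))·(4-2))/(6·4³·1000) = -28/46875 m
Load 2 — triangular load w₀=15 kN/m (0→w₀ over full span):
  y_2 = -w₀x²(L-x)²(x+2L)/(120LEI) = -15·2²·(4-2)²·(2+2·4)/(120·4·1000) = -1/200 m
Superposition: y = Σ y_i = -2099/375000 m ≈ -0.005597 m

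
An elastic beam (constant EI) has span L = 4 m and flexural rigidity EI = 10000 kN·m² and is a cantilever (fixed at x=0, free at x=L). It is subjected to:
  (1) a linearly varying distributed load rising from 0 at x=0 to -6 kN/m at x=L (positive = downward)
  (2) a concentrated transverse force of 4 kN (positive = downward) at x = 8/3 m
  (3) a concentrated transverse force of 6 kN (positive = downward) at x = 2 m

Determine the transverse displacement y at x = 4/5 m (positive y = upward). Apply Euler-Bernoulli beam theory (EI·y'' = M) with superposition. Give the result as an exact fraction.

Load 1 — triangular load w₀=-6 kN/m (0→w₀ over full span):
  y_1 = (w₀Lx³/12-w₀L²x²/6-w₀x⁵/(120L))/EI = ((-6)·4·(4/5)³/12-(-6)·4²·(4/5)²/6-(-6)·(4/5)⁵/(120·4))/10000 = 9004/9765625 m
Load 2 — point force P=4 kN at a=8/3 m (b=L-a=4/3):
  y_2 = -Px²(3a-x)/(6EI)  [x≤a] = -4·(4/5)²·(3·(8/3)-(4/5))/(6·10000) = -24/78125 m
Load 3 — point force P=6 kN at a=2 m (b=L-a=2):
  y_3 = -Px²(3a-x)/(6EI)  [x≤a] = -6·(4/5)²·(3·2-(4/5))/(6·10000) = -26/78125 m
Superposition: y = Σ y_i = 2754/9765625 m ≈ 0.000282 m

y(4/5) = 2754/9765625 m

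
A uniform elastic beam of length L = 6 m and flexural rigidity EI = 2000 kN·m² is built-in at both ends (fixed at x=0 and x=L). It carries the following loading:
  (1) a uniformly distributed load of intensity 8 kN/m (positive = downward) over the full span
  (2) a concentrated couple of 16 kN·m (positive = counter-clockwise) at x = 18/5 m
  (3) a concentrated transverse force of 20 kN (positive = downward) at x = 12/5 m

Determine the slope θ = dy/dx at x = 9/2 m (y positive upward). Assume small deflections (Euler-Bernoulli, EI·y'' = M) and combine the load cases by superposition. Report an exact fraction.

Load 1 — uniform load w=8 kN/m over full span:
  θ_1 = -wx(L-x)(L-2x)/(12EI) = -8·(9/2)·(6-(9/2))·(6-2·(9/2))/(12·2000) = 27/4000 rad
Load 2 — applied couple M₀=16 kN·m at a=18/5 m (b=L-a=12/5):
  θ_2 = (R_Ax²/2 - M_Ax - M₀(x-a))/EI  [x>a] with R_A=96/25, M_A=128/25 = ((96/25)·(9/2)²/2 - (128/25)·(9/2) - 16·((9/2)-(18/5)))/2000 = 9/12500 rad
Load 3 — point force P=20 kN at a=12/5 m (b=L-a=18/5):
  θ_3 = Pa²(L-x)(2bL-(3b+a)(L-x))/(2L³EI)  [x>a] = 20·(12/5)²·(6-(9/2))·(2·(18/5)·6-(3·(18/5)+(12/5))·(6-(9/2)))/(2·6³·2000) = 117/25000 rad
Superposition: θ = Σ θ_i = 243/20000 rad ≈ 0.012150 rad

θ(9/2) = 243/20000 rad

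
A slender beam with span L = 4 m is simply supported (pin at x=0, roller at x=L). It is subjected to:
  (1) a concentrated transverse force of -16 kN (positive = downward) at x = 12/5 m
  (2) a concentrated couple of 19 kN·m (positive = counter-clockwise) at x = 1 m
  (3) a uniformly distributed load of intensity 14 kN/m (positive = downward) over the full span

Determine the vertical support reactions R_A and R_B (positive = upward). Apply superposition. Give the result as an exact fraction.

Load 1 — point force P=-16 kN at a=12/5 m (b=L-a=8/5):
  R_A = Pb/L = (-16)·(8/5)/4 = -32/5 kN
  R_B = Pa/L = (-16)·(12/5)/4 = -48/5 kN
Load 2 — applied couple M₀=19 kN·m at a=1 m (b=L-a=3):
  R_A = M₀/L = 19/4 kN
  R_B = -M₀/L = -19/4 kN
Load 3 — uniform load w=14 kN/m over full span:
  R_A = wL/2 = 14·4/2 = 28 kN
  R_B = wL/2 = 14·4/2 = 28 kN
Superposition: R_A = 527/20 kN, R_B = 273/20 kN

R_A = 527/20 kN, R_B = 273/20 kN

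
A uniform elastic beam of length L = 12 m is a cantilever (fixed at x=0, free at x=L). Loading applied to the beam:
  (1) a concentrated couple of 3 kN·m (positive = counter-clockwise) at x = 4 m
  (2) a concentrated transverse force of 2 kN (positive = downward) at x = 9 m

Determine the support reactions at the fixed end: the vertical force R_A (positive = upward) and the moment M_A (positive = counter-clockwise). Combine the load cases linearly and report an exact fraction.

R_A = 2 kN, M_A = 15 kN·m

Load 1 — applied couple M₀=3 kN·m at a=4 m (b=L-a=8):
  R_A = 0 kN
  M_A = -M₀ = -3 kN·m
Load 2 — point force P=2 kN at a=9 m (b=L-a=3):
  R_A = P = 2 kN
  M_A = Pa = 2·9 = 18 kN·m
Superposition: R_A = 2 kN, M_A = 15 kN·m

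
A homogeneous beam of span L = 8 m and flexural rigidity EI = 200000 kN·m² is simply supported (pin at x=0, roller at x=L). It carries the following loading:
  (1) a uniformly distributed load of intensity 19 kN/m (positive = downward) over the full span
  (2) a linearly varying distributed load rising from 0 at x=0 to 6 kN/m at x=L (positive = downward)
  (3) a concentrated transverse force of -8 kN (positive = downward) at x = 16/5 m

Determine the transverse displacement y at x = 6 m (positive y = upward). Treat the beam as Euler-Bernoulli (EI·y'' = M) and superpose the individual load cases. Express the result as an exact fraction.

y(6) = -295471/75000000 m

Load 1 — uniform load w=19 kN/m over full span:
  y_1 = -wx(L³-2Lx²+x³)/(24EI) = -19·6·(8³-2·8·6²+6³)/(24·200000) = -361/100000 m
Load 2 — triangular load w₀=6 kN/m (0→w₀ over full span):
  y_2 = -w₀x(7L⁴-10L²x²+3x⁴)/(360LEI) = -6·6·(7·8⁴-10·8²·6²+3·6⁴)/(360·8·200000) = -119/200000 m
Load 3 — point force P=-8 kN at a=16/5 m (b=L-a=24/5):
  y_3 = -Pa(L-x)(2Lx-a²-x²)/(6LEI)  [x>a] = -(-8)·(16/5)·(8-6)·(2·8·6-(16/5)²-6²)/(6·8·200000) = 311/1171875 m
Superposition: y = Σ y_i = -295471/75000000 m ≈ -0.003940 m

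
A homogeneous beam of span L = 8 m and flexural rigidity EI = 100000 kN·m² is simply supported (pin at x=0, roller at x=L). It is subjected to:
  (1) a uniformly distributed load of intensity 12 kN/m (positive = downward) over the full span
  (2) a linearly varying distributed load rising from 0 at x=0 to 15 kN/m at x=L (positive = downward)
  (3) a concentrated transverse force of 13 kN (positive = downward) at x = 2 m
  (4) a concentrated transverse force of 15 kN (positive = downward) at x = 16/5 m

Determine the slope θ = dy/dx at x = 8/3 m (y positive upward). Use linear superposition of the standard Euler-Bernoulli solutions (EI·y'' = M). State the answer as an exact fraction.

θ(8/3) = -1006807/405000000 rad

Load 1 — uniform load w=12 kN/m over full span:
  θ_1 = -w(L³-6Lx²+4x³)/(24EI) = -12·(8³-6·8·(8/3)²+4·(8/3)³)/(24·100000) = -104/84375 rad
Load 2 — triangular load w₀=15 kN/m (0→w₀ over full span):
  θ_2 = -w₀(7L⁴-30L²x²+15x⁴)/(360LEI) = -15·(7·8⁴-30·8²·(8/3)²+15·(8/3)⁴)/(360·8·100000) = -208/253125 rad
Load 3 — point force P=13 kN at a=2 m (b=L-a=6):
  θ_3 = -Pa(2L²-6Lx+3x²+a²)/(6LEI)  [x>a] = -13·2·(2·8²-6·8·(8/3)+3·(8/3)²+2²)/(6·8·100000) = -247/1800000 rad
Load 4 — point force P=15 kN at a=16/5 m (b=L-a=24/5):
  θ_4 = -Pb(L²-b²-3x²)/(6LEI)  [x≤a] = -15·(24/5)·(8²-(24/5)²-3·(8/3)²)/(6·8·100000) = -23/78125 rad
Superposition: θ = Σ θ_i = -1006807/405000000 rad ≈ -0.002486 rad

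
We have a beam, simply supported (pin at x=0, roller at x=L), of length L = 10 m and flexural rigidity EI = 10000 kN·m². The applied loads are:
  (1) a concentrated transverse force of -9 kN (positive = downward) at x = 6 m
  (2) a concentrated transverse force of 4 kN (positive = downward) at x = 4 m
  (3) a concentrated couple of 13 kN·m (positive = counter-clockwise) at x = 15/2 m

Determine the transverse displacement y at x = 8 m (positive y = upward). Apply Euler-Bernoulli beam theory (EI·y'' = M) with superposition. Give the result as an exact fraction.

Load 1 — point force P=-9 kN at a=6 m (b=L-a=4):
  y_1 = -Pa(L-x)(2Lx-a²-x²)/(6LEI)  [x>a] = -(-9)·6·(10-8)·(2·10·8-6²-8²)/(6·10·10000) = 27/2500 m
Load 2 — point force P=4 kN at a=4 m (b=L-a=6):
  y_2 = -Pa(L-x)(2Lx-a²-x²)/(6LEI)  [x>a] = -4·4·(10-8)·(2·10·8-4²-8²)/(6·10·10000) = -8/1875 m
Load 3 — applied couple M₀=13 kN·m at a=15/2 m (b=L-a=5/2):
  y_3 = (M₀x³/(6L)-M₀(x-a)²/2+C₁x)/EI  [x>a] with C₁=M₀(3b²-L²)/(6L)=-845/48 = (13·8³/(6·10)-13·(8-(15/2))²/2+(-845/48)·8)/10000 = -1261/400000 m
Superposition: y = Σ y_i = 4057/1200000 m ≈ 0.003381 m

y(8) = 4057/1200000 m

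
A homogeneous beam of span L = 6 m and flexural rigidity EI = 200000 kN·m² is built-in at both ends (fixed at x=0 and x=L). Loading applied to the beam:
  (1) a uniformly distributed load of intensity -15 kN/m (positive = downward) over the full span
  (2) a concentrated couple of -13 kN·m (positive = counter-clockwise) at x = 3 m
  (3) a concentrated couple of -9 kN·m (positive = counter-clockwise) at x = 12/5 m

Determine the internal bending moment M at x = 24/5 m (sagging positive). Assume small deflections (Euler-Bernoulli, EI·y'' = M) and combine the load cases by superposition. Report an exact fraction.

M(24/5) = 1081/500 kN·m

Load 1 — uniform load w=-15 kN/m over full span:
  M_1 = wLx/2 - wL²/12 - wx²/2 = (-15)·6·(24/5)/2 - (-15)·6²/12 - (-15)·(24/5)²/2 = 9/5 kN·m
Load 2 — applied couple M₀=-13 kN·m at a=3 m (b=L-a=3):
  M_2 = R_Ax - M_A - M₀  [x>a] with R_A=-13/4, M_A=-13/4 = (-13/4)·(24/5) - (-13/4) - (-13) = 13/20 kN·m
Load 3 — applied couple M₀=-9 kN·m at a=12/5 m (b=L-a=18/5):
  M_3 = R_Ax - M_A - M₀  [x>a] with R_A=-54/25, M_A=-27/25 = (-54/25)·(24/5) - (-27/25) - (-9) = -36/125 kN·m
Superposition: M = Σ M_i = 1081/500 kN·m ≈ 2.162000 kN·m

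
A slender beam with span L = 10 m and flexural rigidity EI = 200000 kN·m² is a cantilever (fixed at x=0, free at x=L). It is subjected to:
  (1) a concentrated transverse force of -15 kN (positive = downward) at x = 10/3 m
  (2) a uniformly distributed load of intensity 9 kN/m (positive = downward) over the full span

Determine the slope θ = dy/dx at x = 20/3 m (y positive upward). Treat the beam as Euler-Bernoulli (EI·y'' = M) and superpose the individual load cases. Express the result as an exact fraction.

θ(20/3) = -49/7200 rad

Load 1 — point force P=-15 kN at a=10/3 m (b=L-a=20/3):
  θ_1 = -Pa²/(2EI)  [x>a] = -(-15)·(10/3)²/(2·200000) = 1/2400 rad
Load 2 — uniform load w=9 kN/m over full span:
  θ_2 = -wx(x²-3Lx+3L²)/(6EI) = -9·(20/3)·((20/3)²-3·10·(20/3)+3·10²)/(6·200000) = -13/1800 rad
Superposition: θ = Σ θ_i = -49/7200 rad ≈ -0.006806 rad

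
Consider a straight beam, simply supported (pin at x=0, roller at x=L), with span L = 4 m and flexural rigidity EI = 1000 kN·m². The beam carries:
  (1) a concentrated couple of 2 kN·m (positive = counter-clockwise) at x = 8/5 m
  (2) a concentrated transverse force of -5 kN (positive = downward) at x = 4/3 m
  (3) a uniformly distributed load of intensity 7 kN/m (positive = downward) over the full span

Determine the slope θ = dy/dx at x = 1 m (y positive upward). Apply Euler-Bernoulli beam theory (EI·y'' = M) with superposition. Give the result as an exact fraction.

θ(1) = -74561/8100000 rad

Load 1 — applied couple M₀=2 kN·m at a=8/5 m (b=L-a=12/5):
  θ_1 = (M₀x²/(2L)+C₁)/EI  [x≤a] with C₁=M₀(3b²-L²)/(6L)=8/75 = (2·1²/(2·4)+(8/75))/1000 = 107/300000 rad
Load 2 — point force P=-5 kN at a=4/3 m (b=L-a=8/3):
  θ_2 = -Pb(L²-b²-3x²)/(6LEI)  [x≤a] = -(-5)·(8/3)·(4²-(8/3)²-3·1²)/(6·4·1000) = 53/16200 rad
Load 3 — uniform load w=7 kN/m over full span:
  θ_3 = -w(L³-6Lx²+4x³)/(24EI) = -7·(4³-6·4·1²+4·1³)/(24·1000) = -77/6000 rad
Superposition: θ = Σ θ_i = -74561/8100000 rad ≈ -0.009205 rad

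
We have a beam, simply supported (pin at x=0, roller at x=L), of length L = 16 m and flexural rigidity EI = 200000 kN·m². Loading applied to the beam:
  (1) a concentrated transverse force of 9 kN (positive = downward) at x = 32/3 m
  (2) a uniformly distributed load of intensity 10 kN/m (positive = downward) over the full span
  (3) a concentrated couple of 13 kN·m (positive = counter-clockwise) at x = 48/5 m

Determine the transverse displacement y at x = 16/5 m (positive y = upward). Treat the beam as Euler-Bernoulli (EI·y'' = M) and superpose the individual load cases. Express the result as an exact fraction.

y(16/5) = -96136/3515625 m

Load 1 — point force P=9 kN at a=32/3 m (b=L-a=16/3):
  y_1 = -Pbx(L²-b²-x²)/(6LEI)  [x≤a] = -9·(16/3)·(16/5)·(16²-(16/3)²-(16/5)²)/(6·16·200000) = -6112/3515625 m
Load 2 — uniform load w=10 kN/m over full span:
  y_2 = -wx(L³-2Lx²+x³)/(24EI) = -10·(16/5)·(16³-2·16·(16/5)²+(16/5)³)/(24·200000) = -29696/1171875 m
Load 3 — applied couple M₀=13 kN·m at a=48/5 m (b=L-a=32/5):
  y_3 = (M₀x³/(6L)+C₁x)/EI  [x≤a] with C₁=M₀(3b²-L²)/(6L)=-1352/75 = (13·(16/5)³/(6·16)+(-1352/75)·(16/5))/200000 = -104/390625 m
Superposition: y = Σ y_i = -96136/3515625 m ≈ -0.027345 m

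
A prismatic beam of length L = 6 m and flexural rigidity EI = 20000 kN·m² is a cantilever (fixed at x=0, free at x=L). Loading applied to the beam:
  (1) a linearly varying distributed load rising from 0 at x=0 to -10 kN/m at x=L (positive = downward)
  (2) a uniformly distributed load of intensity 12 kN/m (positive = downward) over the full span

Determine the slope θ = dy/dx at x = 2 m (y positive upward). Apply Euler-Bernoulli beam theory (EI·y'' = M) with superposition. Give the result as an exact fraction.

θ(2) = -553/90000 rad

Load 1 — triangular load w₀=-10 kN/m (0→w₀ over full span):
  θ_1 = (w₀Lx²/4-w₀L²x/3-w₀x⁴/(24L))/EI = ((-10)·6·2²/4-(-10)·6²·2/3-(-10)·2⁴/(24·6))/20000 = 163/18000 rad
Load 2 — uniform load w=12 kN/m over full span:
  θ_2 = -wx(x²-3Lx+3L²)/(6EI) = -12·2·(2²-3·6·2+3·6²)/(6·20000) = -19/1250 rad
Superposition: θ = Σ θ_i = -553/90000 rad ≈ -0.006144 rad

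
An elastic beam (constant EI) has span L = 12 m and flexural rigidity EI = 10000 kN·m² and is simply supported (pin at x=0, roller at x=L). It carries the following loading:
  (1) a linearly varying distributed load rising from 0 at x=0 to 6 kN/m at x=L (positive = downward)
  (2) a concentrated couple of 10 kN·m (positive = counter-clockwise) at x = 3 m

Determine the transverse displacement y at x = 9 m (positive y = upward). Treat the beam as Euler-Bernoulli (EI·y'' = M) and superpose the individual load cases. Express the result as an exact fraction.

Load 1 — triangular load w₀=6 kN/m (0→w₀ over full span):
  y_1 = -w₀x(7L⁴-10L²x²+3x⁴)/(360LEI) = -6·9·(7·12⁴-10·12²·9²+3·9⁴)/(360·12·10000) = -9639/160000 m
Load 2 — applied couple M₀=10 kN·m at a=3 m (b=L-a=9):
  y_2 = (M₀x³/(6L)-M₀(x-a)²/2+C₁x)/EI  [x>a] with C₁=M₀(3b²-L²)/(6L)=55/4 = (10·9³/(6·12)-10·(9-3)²/2+(55/4)·9)/10000 = 9/2000 m
Superposition: y = Σ y_i = -8919/160000 m ≈ -0.055744 m

y(9) = -8919/160000 m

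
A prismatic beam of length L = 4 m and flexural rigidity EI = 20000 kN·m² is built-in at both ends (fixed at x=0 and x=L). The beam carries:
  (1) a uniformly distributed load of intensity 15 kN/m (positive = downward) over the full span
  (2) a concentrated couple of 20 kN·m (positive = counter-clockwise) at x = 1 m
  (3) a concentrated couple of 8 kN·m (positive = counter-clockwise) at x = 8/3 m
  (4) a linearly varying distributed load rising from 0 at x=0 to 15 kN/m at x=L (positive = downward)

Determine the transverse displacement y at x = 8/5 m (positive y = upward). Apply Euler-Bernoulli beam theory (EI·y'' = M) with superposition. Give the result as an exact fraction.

y(8/5) = -143333/281250000 m

Load 1 — uniform load w=15 kN/m over full span:
  y_1 = -wx²(L-x)²/(24EI) = -15·(8/5)²·(4-(8/5))²/(24·20000) = -36/78125 m
Load 2 — applied couple M₀=20 kN·m at a=1 m (b=L-a=3):
  y_2 = (R_Ax³/6 - M_Ax²/2 - M₀(x-a)²/2)/EI  [x>a] with R_A=45/8, M_A=-15/4 = ((45/8)·(8/5)³/6 - (-15/4)·(8/5)²/2 - 20·((8/5)-1)²/2)/20000 = 63/250000 m
Load 3 — applied couple M₀=8 kN·m at a=8/3 m (b=L-a=4/3):
  y_3 = (R_Ax³/6 - M_Ax²/2)/EI  [x≤a] with R_A=8/3, M_A=8/3 = ((8/3)·(8/5)³/6 - (8/3)·(8/5)²/2)/20000 = -56/703125 m
Load 4 — triangular load w₀=15 kN/m (0→w₀ over full span):
  y_4 = -w₀x²(L-x)²(x+2L)/(120LEI) = -15·(8/5)²·(4-(8/5))²·((8/5)+2·4)/(120·4·20000) = -432/1953125 m
Superposition: y = Σ y_i = -143333/281250000 m ≈ -0.000510 m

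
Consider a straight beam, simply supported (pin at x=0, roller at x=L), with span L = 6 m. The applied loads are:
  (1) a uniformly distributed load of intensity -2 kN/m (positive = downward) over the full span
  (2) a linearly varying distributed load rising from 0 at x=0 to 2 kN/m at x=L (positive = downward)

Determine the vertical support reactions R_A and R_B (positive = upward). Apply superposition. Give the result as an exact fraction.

Load 1 — uniform load w=-2 kN/m over full span:
  R_A = wL/2 = (-2)·6/2 = -6 kN
  R_B = wL/2 = (-2)·6/2 = -6 kN
Load 2 — triangular load w₀=2 kN/m (0→w₀ over full span):
  R_A = w₀L/6 = 2·6/6 = 2 kN
  R_B = w₀L/3 = 2·6/3 = 4 kN
Superposition: R_A = -4 kN, R_B = -2 kN

R_A = -4 kN, R_B = -2 kN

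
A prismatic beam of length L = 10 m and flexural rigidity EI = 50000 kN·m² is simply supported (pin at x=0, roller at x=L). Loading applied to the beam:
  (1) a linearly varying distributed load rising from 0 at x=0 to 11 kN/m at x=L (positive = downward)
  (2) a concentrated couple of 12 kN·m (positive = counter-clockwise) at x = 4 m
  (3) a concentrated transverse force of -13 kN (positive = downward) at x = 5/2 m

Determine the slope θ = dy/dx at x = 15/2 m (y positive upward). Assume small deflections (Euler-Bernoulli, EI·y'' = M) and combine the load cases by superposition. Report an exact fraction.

Load 1 — triangular load w₀=11 kN/m (0→w₀ over full span):
  θ_1 = -w₀(7L⁴-30L²x²+15x⁴)/(360LEI) = -11·(7·10⁴-30·10²·(15/2)²+15·(15/2)⁴)/(360·10·50000) = 14443/4608000 rad
Load 2 — applied couple M₀=12 kN·m at a=4 m (b=L-a=6):
  θ_2 = (M₀x²/(2L)-M₀(x-a)+C₁)/EI  [x>a] with C₁=M₀(3b²-L²)/(6L)=8/5 = (12·(15/2)²/(2·10)-12·((15/2)-4)+(8/5))/50000 = -133/1000000 rad
Load 3 — point force P=-13 kN at a=5/2 m (b=L-a=15/2):
  θ_3 = -Pa(2L²-6Lx+3x²+a²)/(6LEI)  [x>a] = -(-13)·(5/2)·(2·10²-6·10·(15/2)+3·(15/2)²+(5/2)²)/(6·10·50000) = -13/16000 rad
Superposition: θ = Σ θ_i = 1260767/576000000 rad ≈ 0.002189 rad

θ(15/2) = 1260767/576000000 rad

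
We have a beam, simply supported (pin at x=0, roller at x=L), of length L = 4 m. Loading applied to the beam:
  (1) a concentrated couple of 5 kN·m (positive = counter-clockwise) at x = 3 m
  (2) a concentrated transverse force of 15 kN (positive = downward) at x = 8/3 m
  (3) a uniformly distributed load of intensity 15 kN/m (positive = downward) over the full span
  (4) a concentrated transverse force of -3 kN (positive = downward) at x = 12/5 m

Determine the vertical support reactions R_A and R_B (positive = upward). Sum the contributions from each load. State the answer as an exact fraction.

Load 1 — applied couple M₀=5 kN·m at a=3 m (b=L-a=1):
  R_A = M₀/L = 5/4 kN
  R_B = -M₀/L = -5/4 kN
Load 2 — point force P=15 kN at a=8/3 m (b=L-a=4/3):
  R_A = Pb/L = 15·(4/3)/4 = 5 kN
  R_B = Pa/L = 15·(8/3)/4 = 10 kN
Load 3 — uniform load w=15 kN/m over full span:
  R_A = wL/2 = 15·4/2 = 30 kN
  R_B = wL/2 = 15·4/2 = 30 kN
Load 4 — point force P=-3 kN at a=12/5 m (b=L-a=8/5):
  R_A = Pb/L = (-3)·(8/5)/4 = -6/5 kN
  R_B = Pa/L = (-3)·(12/5)/4 = -9/5 kN
Superposition: R_A = 701/20 kN, R_B = 739/20 kN

R_A = 701/20 kN, R_B = 739/20 kN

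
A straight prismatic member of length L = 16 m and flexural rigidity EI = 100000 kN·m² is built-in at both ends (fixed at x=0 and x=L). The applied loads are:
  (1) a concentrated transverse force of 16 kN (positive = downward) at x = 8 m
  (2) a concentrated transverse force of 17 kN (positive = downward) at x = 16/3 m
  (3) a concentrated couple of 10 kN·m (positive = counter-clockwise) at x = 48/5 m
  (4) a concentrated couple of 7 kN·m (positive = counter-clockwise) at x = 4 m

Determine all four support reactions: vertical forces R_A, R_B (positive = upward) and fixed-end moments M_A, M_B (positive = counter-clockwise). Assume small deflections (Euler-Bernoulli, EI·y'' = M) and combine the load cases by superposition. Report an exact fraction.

Load 1 — point force P=16 kN at a=8 m (b=L-a=8):
  R_A = Pb²(3a+b)/L³ = 16·8²·(3·8+8)/16³ = 8 kN
  M_A = Pab²/L² = 16·8·8²/16² = 32 kN·m
  R_B = Pa²(a+3b)/L³ = 16·8²·(8+3·8)/16³ = 8 kN
  M_B = -Pa²b/L² = -16·8²·8/16² = -32 kN·m
Load 2 — point force P=17 kN at a=16/3 m (b=L-a=32/3):
  R_A = Pb²(3a+b)/L³ = 17·(32/3)²·(3·(16/3)+(32/3))/16³ = 340/27 kN
  M_A = Pab²/L² = 17·(16/3)·(32/3)²/16² = 1088/27 kN·m
  R_B = Pa²(a+3b)/L³ = 17·(16/3)²·((16/3)+3·(32/3))/16³ = 119/27 kN
  M_B = -Pa²b/L² = -17·(16/3)²·(32/3)/16² = -544/27 kN·m
Load 3 — applied couple M₀=10 kN·m at a=48/5 m (b=L-a=32/5):
  R_A = 6M₀ab/L³ = 6·10·(48/5)·(32/5)/16³ = 9/10 kN
  M_A = M₀b(2a-b)/L² = 10·(32/5)·(2·(48/5)-(32/5))/16² = 16/5 kN·m
  R_B = -6M₀ab/L³ = -6·10·(48/5)·(32/5)/16³ = -9/10 kN
  M_B = M₀a(2b-a)/L² = 10·(48/5)·(2·(32/5)-(48/5))/16² = 6/5 kN·m
Load 4 — applied couple M₀=7 kN·m at a=4 m (b=L-a=12):
  R_A = 6M₀ab/L³ = 6·7·4·12/16³ = 63/128 kN
  M_A = M₀b(2a-b)/L² = 7·12·(2·4-12)/16² = -21/16 kN·m
  R_B = -6M₀ab/L³ = -6·7·4·12/16³ = -63/128 kN
  M_B = M₀a(2b-a)/L² = 7·4·(2·12-4)/16² = 35/16 kN·m
Superposition: R_A = 379897/17280 kN, M_A = 160237/2160 kN·m, R_B = 190343/17280 kN, M_B = -105323/2160 kN·m

R_A = 379897/17280 kN, M_A = 160237/2160 kN·m, R_B = 190343/17280 kN, M_B = -105323/2160 kN·m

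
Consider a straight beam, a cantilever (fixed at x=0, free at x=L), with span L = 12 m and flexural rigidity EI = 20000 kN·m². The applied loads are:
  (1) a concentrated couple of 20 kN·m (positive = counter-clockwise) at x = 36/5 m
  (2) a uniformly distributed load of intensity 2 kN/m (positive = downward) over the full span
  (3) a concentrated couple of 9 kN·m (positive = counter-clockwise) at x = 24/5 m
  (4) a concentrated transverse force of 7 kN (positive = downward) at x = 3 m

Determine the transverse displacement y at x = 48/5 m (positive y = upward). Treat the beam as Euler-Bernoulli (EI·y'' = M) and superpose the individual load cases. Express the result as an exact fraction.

Load 1 — applied couple M₀=20 kN·m at a=36/5 m (b=L-a=24/5):
  y_1 = M₀a(2x-a)/(2EI)  [x>a] = 20·(36/5)·(2·(48/5)-(36/5))/(2·20000) = 27/625 m
Load 2 — uniform load w=2 kN/m over full span:
  y_2 = -wx²(x²-4Lx+6L²)/(24EI) = -2·(48/5)²·((48/5)²-4·12·(48/5)+6·12²)/(24·20000) = -74304/390625 m
Load 3 — applied couple M₀=9 kN·m at a=24/5 m (b=L-a=36/5):
  y_3 = M₀a(2x-a)/(2EI)  [x>a] = 9·(24/5)·(2·(48/5)-(24/5))/(2·20000) = 243/15625 m
Load 4 — point force P=7 kN at a=3 m (b=L-a=9):
  y_4 = -Pa²(3x-a)/(6EI)  [x>a] = -7·3²·(3·(48/5)-3)/(6·20000) = -2709/200000 m
Superposition: y = Σ y_i = -3625281/25000000 m ≈ -0.145011 m

y(48/5) = -3625281/25000000 m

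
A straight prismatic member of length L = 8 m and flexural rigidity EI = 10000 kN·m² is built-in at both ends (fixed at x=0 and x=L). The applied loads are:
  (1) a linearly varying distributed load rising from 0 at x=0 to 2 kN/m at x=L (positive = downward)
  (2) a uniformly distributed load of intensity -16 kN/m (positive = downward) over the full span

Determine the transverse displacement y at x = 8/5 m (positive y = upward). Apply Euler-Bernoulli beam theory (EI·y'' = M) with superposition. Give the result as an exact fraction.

y(8/5) = 64512/9765625 m

Load 1 — triangular load w₀=2 kN/m (0→w₀ over full span):
  y_1 = -w₀x²(L-x)²(x+2L)/(120LEI) = -2·(8/5)²·(8-(8/5))²·((8/5)+2·8)/(120·8·10000) = -11264/29296875 m
Load 2 — uniform load w=-16 kN/m over full span:
  y_2 = -wx²(L-x)²/(24EI) = -(-16)·(8/5)²·(8-(8/5))²/(24·10000) = 8192/1171875 m
Superposition: y = Σ y_i = 64512/9765625 m ≈ 0.006606 m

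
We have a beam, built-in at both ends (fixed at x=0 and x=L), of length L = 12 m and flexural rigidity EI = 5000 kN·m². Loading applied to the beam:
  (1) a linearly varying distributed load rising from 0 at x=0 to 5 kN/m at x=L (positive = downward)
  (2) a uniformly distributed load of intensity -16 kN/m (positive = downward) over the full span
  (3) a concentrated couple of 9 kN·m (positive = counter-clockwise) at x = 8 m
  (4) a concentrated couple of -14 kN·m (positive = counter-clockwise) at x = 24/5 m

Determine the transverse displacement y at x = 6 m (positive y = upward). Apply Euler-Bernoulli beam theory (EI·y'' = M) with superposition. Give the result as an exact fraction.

y(6) = 17271/125000 m

Load 1 — triangular load w₀=5 kN/m (0→w₀ over full span):
  y_1 = -w₀x²(L-x)²(x+2L)/(120LEI) = -5·6²·(12-6)²·(6+2·12)/(120·12·5000) = -27/1000 m
Load 2 — uniform load w=-16 kN/m over full span:
  y_2 = -wx²(L-x)²/(24EI) = -(-16)·6²·(12-6)²/(24·5000) = 108/625 m
Load 3 — applied couple M₀=9 kN·m at a=8 m (b=L-a=4):
  y_3 = (R_Ax³/6 - M_Ax²/2)/EI  [x≤a] with R_A=1, M_A=3 = (1·6³/6 - 3·6²/2)/5000 = -9/2500 m
Load 4 — applied couple M₀=-14 kN·m at a=24/5 m (b=L-a=36/5):
  y_4 = (R_Ax³/6 - M_Ax²/2 - M₀(x-a)²/2)/EI  [x>a] with R_A=-42/25, M_A=-42/25 = ((-42/25)·6³/6 - (-42/25)·6²/2 - (-14)·(6-(24/5))²/2)/5000 = -63/15625 m
Superposition: y = Σ y_i = 17271/125000 m ≈ 0.138168 m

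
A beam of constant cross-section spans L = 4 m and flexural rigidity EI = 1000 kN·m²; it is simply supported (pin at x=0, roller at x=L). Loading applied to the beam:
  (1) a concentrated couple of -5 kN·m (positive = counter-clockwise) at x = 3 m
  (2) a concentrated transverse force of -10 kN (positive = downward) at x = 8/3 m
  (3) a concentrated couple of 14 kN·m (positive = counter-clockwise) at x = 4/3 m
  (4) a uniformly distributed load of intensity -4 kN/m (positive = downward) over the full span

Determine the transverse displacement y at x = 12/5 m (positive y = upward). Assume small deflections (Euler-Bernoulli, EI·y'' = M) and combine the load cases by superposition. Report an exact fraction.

y(12/5) = 1186879/33750000 m

Load 1 — applied couple M₀=-5 kN·m at a=3 m (b=L-a=1):
  y_1 = (M₀x³/(6L)+C₁x)/EI  [x≤a] with C₁=M₀(3b²-L²)/(6L)=65/24 = ((-5)·(12/5)³/(6·4)+(65/24)·(12/5))/1000 = 181/50000 m
Load 2 — point force P=-10 kN at a=8/3 m (b=L-a=4/3):
  y_2 = -Pbx(L²-b²-x²)/(6LEI)  [x≤a] = -(-10)·(4/3)·(12/5)·(4²-(4/3)²-(12/5)²)/(6·4·1000) = 952/84375 m
Load 3 — applied couple M₀=14 kN·m at a=4/3 m (b=L-a=8/3):
  y_3 = (M₀x³/(6L)-M₀(x-a)²/2+C₁x)/EI  [x>a] with C₁=M₀(3b²-L²)/(6L)=28/9 = (14·(12/5)³/(6·4)-14·((12/5)-(4/3))²/2+(28/9)·(12/5))/1000 = 1064/140625 m
Load 4 — uniform load w=-4 kN/m over full span:
  y_4 = -wx(L³-2Lx²+x³)/(24EI) = -(-4)·(12/5)·(4³-2·4·(12/5)²+(12/5)³)/(24·1000) = 992/78125 m
Superposition: y = Σ y_i = 1186879/33750000 m ≈ 0.035167 m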